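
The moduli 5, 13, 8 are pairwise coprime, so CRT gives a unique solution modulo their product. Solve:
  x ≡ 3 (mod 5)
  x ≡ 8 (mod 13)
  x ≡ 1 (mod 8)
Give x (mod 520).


Moduli 5, 13, 8 are pairwise coprime; by CRT there is a unique solution modulo M = 5 · 13 · 8 = 520.
Solve pairwise, accumulating the modulus:
  Start with x ≡ 3 (mod 5).
  Combine with x ≡ 8 (mod 13): since gcd(5, 13) = 1, we get a unique residue mod 65.
    Write x = 3 + 5·t and substitute into x ≡ 8 (mod 13): 5·t ≡ 8 − 3 = 5 (mod 13).
    The inverse of 5 mod 13 is 8 (since 5·8 = 40 = 3·13 + 1), so t ≡ 8·5 = 40 ≡ 1 (mod 13).
    Then x = 3 + 5·1 = 8, valid modulo lcm(5, 13) = 65: x ≡ 8 (mod 65).
  Combine with x ≡ 1 (mod 8): since gcd(65, 8) = 1, we get a unique residue mod 520.
    Write x = 8 + 65·t and substitute into x ≡ 1 (mod 8): 65·t ≡ 1 − 8 = -7 (mod 8).
    Reduce coefficients mod 8: 1·t ≡ 1 (mod 8).
    So t ≡ 1 (mod 8).
    Then x = 8 + 65·1 = 73, valid modulo lcm(65, 8) = 520: x ≡ 73 (mod 520).
Verify: 73 mod 5 = 3 ✓, 73 mod 13 = 8 ✓, 73 mod 8 = 1 ✓.

x ≡ 73 (mod 520).


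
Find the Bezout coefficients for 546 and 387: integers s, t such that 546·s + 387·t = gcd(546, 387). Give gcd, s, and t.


Euclidean algorithm on (546, 387) — divide until remainder is 0:
  546 = 1 · 387 + 159
  387 = 2 · 159 + 69
  159 = 2 · 69 + 21
  69 = 3 · 21 + 6
  21 = 3 · 6 + 3
  6 = 2 · 3 + 0
gcd(546, 387) = 3.
Track Bezout coefficients alongside the remainders: start with r₀ = 546 = a·1 + b·0 (s = 1, t = 0) and r₁ = 387 = a·0 + b·1 (s = 0, t = 1); each new remainder r_{k+1} = r_{k-1} − q_k·r_k inherits s_{k+1} = s_{k-1} − q_k·s_k, t_{k+1} = t_{k-1} − q_k·t_k, so r_k = a·s_k + b·t_k at every step:
  q = 1: r = 159, s = 1 − 1·0 = 1, t = 0 − 1·1 = -1  (check: 546·1 + 387·(-1) = 159)
  q = 2: r = 69, s = 0 − 2·1 = -2, t = 1 − 2·(-1) = 3  (check: 546·(-2) + 387·3 = 69)
  q = 2: r = 21, s = 1 − 2·(-2) = 5, t = -1 − 2·3 = -7  (check: 546·5 + 387·(-7) = 21)
  q = 3: r = 6, s = -2 − 3·5 = -17, t = 3 − 3·(-7) = 24  (check: 546·(-17) + 387·24 = 6)
  q = 3: r = 3, s = 5 − 3·(-17) = 56, t = -7 − 3·24 = -79  (check: 546·56 + 387·(-79) = 3)
The row with r = 3 (the gcd) gives the Bezout coefficients s = 56, t = -79.
Result: 546 · (56) + 387 · (-79) = 3.

gcd(546, 387) = 3; s = 56, t = -79 (check: 546·56 + 387·(-79) = 3).


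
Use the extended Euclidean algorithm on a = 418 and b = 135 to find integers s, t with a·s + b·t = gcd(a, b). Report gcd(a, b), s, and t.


Euclidean algorithm on (418, 135) — divide until remainder is 0:
  418 = 3 · 135 + 13
  135 = 10 · 13 + 5
  13 = 2 · 5 + 3
  5 = 1 · 3 + 2
  3 = 1 · 2 + 1
  2 = 2 · 1 + 0
gcd(418, 135) = 1.
Track Bezout coefficients alongside the remainders: start with r₀ = 418 = a·1 + b·0 (s = 1, t = 0) and r₁ = 135 = a·0 + b·1 (s = 0, t = 1); each new remainder r_{k+1} = r_{k-1} − q_k·r_k inherits s_{k+1} = s_{k-1} − q_k·s_k, t_{k+1} = t_{k-1} − q_k·t_k, so r_k = a·s_k + b·t_k at every step:
  q = 3: r = 13, s = 1 − 3·0 = 1, t = 0 − 3·1 = -3  (check: 418·1 + 135·(-3) = 13)
  q = 10: r = 5, s = 0 − 10·1 = -10, t = 1 − 10·(-3) = 31  (check: 418·(-10) + 135·31 = 5)
  q = 2: r = 3, s = 1 − 2·(-10) = 21, t = -3 − 2·31 = -65  (check: 418·21 + 135·(-65) = 3)
  q = 1: r = 2, s = -10 − 1·21 = -31, t = 31 − 1·(-65) = 96  (check: 418·(-31) + 135·96 = 2)
  q = 1: r = 1, s = 21 − 1·(-31) = 52, t = -65 − 1·96 = -161  (check: 418·52 + 135·(-161) = 1)
The row with r = 1 (the gcd) gives the Bezout coefficients s = 52, t = -161.
Result: 418 · (52) + 135 · (-161) = 1.

gcd(418, 135) = 1; s = 52, t = -161 (check: 418·52 + 135·(-161) = 1).


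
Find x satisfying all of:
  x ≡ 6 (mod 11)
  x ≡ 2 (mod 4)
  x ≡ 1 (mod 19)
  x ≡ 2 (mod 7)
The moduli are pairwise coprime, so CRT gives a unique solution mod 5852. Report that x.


Product of moduli M = 11 · 4 · 19 · 7 = 5852.
Merge one congruence at a time:
  Start: x ≡ 6 (mod 11).
  Combine with x ≡ 2 (mod 4); new modulus lcm = 44.
    Write x = 6 + 11·t and substitute into x ≡ 2 (mod 4): 11·t ≡ 2 − 6 = -4 (mod 4).
    Reduce coefficients mod 4: 3·t ≡ 0 (mod 4).
    The inverse of 3 mod 4 is 3 (since 3·3 = 9 = 2·4 + 1), so t ≡ 3·0 = 0 ≡ 0 (mod 4).
    Then x = 6 + 11·0 = 6, valid modulo lcm(11, 4) = 44: x ≡ 6 (mod 44).
  Combine with x ≡ 1 (mod 19); new modulus lcm = 836.
    Write x = 6 + 44·t and substitute into x ≡ 1 (mod 19): 44·t ≡ 1 − 6 = -5 (mod 19).
    Reduce coefficients mod 19: 6·t ≡ 14 (mod 19).
    The inverse of 6 mod 19 is 16 (since 6·16 = 96 = 5·19 + 1), so t ≡ 16·14 = 224 ≡ 15 (mod 19).
    Then x = 6 + 44·15 = 666, valid modulo lcm(44, 19) = 836: x ≡ 666 (mod 836).
  Combine with x ≡ 2 (mod 7); new modulus lcm = 5852.
    Write x = 666 + 836·t and substitute into x ≡ 2 (mod 7): 836·t ≡ 2 − 666 = -664 (mod 7).
    Reduce coefficients mod 7: 3·t ≡ 1 (mod 7).
    The inverse of 3 mod 7 is 5 (since 3·5 = 15 = 2·7 + 1), so t ≡ 5·1 = 5 ≡ 5 (mod 7).
    Then x = 666 + 836·5 = 4846, valid modulo lcm(836, 7) = 5852: x ≡ 4846 (mod 5852).
Verify against each original: 4846 mod 11 = 6, 4846 mod 4 = 2, 4846 mod 19 = 1, 4846 mod 7 = 2.

x ≡ 4846 (mod 5852).


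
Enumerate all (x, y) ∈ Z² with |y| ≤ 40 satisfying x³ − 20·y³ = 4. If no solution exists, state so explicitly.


The equation is x³ - 20y³ = 4. For fixed y, x³ = 20·y³ + 4, so a solution requires the RHS to be a perfect cube.
Strategy: iterate y from -40 to 40, compute RHS = 20·y³ + 4, and check whether it is a (positive or negative) perfect cube.
Check small values of y:
  y = 0: RHS = 4 is not a perfect cube.
  y = 1: RHS = 24 is not a perfect cube.
  y = -1: RHS = -16 is not a perfect cube.
  y = 2: RHS = 164 is not a perfect cube.
  y = -2: RHS = -156 is not a perfect cube.
  y = 3: RHS = 544 is not a perfect cube.
  y = -3: RHS = -536 is not a perfect cube.
Continuing the search up to |y| = 40 finds no solutions either.
No (x, y) in the scanned range satisfies the equation.

No integer solutions with |y| ≤ 40.


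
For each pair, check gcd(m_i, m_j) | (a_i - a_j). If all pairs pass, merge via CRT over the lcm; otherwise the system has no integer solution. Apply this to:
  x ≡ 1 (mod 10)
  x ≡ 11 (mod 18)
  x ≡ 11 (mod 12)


Moduli 10, 18, 12 are not pairwise coprime, so CRT works modulo lcm(m_i) when all pairwise compatibility conditions hold.
Pairwise compatibility: gcd(m_i, m_j) must divide a_i - a_j for every pair.
Merge one congruence at a time:
  Start: x ≡ 1 (mod 10).
  Combine with x ≡ 11 (mod 18): gcd(10, 18) = 2; 11 - 1 = 10, which IS divisible by 2, so compatible.
    Write x = 1 + 10·t and substitute into x ≡ 11 (mod 18): 10·t ≡ 11 − 1 = 10 (mod 18).
    Divide the congruence (and modulus) by g = 2: 5·t ≡ 5 (mod 9).
    The inverse of 5 mod 9 is 2 (since 5·2 = 10 = 1·9 + 1), so t ≡ 2·5 = 10 ≡ 1 (mod 9).
    Then x = 1 + 10·1 = 11, valid modulo lcm(10, 18) = 90: x ≡ 11 (mod 90).
  Combine with x ≡ 11 (mod 12): gcd(90, 12) = 6; 11 - 11 = 0, which IS divisible by 6, so compatible.
    Write x = 11 + 90·t and substitute into x ≡ 11 (mod 12): 90·t ≡ 11 − 11 = 0 (mod 12).
    Divide the congruence (and modulus) by g = 6: 15·t ≡ 0 (mod 2).
    Reduce coefficients mod 2: 1·t ≡ 0 (mod 2).
    So t ≡ 0 (mod 2).
    Then x = 11 + 90·0 = 11, valid modulo lcm(90, 12) = 180: x ≡ 11 (mod 180).
Verify: 11 mod 10 = 1, 11 mod 18 = 11, 11 mod 12 = 11.

x ≡ 11 (mod 180).


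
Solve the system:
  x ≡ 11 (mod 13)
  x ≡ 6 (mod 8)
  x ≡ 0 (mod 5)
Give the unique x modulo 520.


Moduli 13, 8, 5 are pairwise coprime; by CRT there is a unique solution modulo M = 13 · 8 · 5 = 520.
Solve pairwise, accumulating the modulus:
  Start with x ≡ 11 (mod 13).
  Combine with x ≡ 6 (mod 8): since gcd(13, 8) = 1, we get a unique residue mod 104.
    Write x = 11 + 13·t and substitute into x ≡ 6 (mod 8): 13·t ≡ 6 − 11 = -5 (mod 8).
    Reduce coefficients mod 8: 5·t ≡ 3 (mod 8).
    The inverse of 5 mod 8 is 5 (since 5·5 = 25 = 3·8 + 1), so t ≡ 5·3 = 15 ≡ 7 (mod 8).
    Then x = 11 + 13·7 = 102, valid modulo lcm(13, 8) = 104: x ≡ 102 (mod 104).
  Combine with x ≡ 0 (mod 5): since gcd(104, 5) = 1, we get a unique residue mod 520.
    Write x = 102 + 104·t and substitute into x ≡ 0 (mod 5): 104·t ≡ 0 − 102 = -102 (mod 5).
    Reduce coefficients mod 5: 4·t ≡ 3 (mod 5).
    The inverse of 4 mod 5 is 4 (since 4·4 = 16 = 3·5 + 1), so t ≡ 4·3 = 12 ≡ 2 (mod 5).
    Then x = 102 + 104·2 = 310, valid modulo lcm(104, 5) = 520: x ≡ 310 (mod 520).
Verify: 310 mod 13 = 11 ✓, 310 mod 8 = 6 ✓, 310 mod 5 = 0 ✓.

x ≡ 310 (mod 520).


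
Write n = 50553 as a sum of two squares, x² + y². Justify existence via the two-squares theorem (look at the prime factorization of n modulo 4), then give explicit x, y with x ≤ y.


Step 1: Factor n = 50553 = 3^2 · 41 · 137.
Step 2: Check the mod-4 condition on each prime factor: 3 ≡ 3 (mod 4), exponent 2 (must be even); 41 ≡ 1 (mod 4), exponent 1; 137 ≡ 1 (mod 4), exponent 1.
All primes ≡ 3 (mod 4) appear to even exponent (or don't appear), so by the two-squares theorem n IS expressible as a sum of two squares.
Step 3: Build a representation. Group n = k² · m with k = 3 and m = 41 · 137 = 5617 (a product of primes ≡ 1 (mod 4)); a representation of m scales to one of n via (k·x)² + (k·y)² = k²(x² + y²). Each prime p ≡ 1 (mod 4) is itself a sum of two squares; find a² by testing p − a² for a perfect square:
  41: 41 − 1² = 40, 41 − 2² = 37, 41 − 3² = 32, 41 − 4² = 25 = 5² ⇒ 41 = 4² + 5².
  137: 137 − 1² = 136, 137 − 2² = 133, 137 − 3² = 128, 137 − 4² = 121 = 11² ⇒ 137 = 4² + 11².
  Combine using the Brahmagupta–Fibonacci identity (a² + b²)(c² + d²) = (ac − bd)² + (ad + bc)² = (ac + bd)² + (ad − bc)²:
  41 · 137 = 5617: from (4² + 5²)(4² + 11²), take (4·4 − 5·11, 4·11 + 5·4) = (16 − 55, 44 + 20) = (-39, 64); dropping signs (only squares matter) gives (39, 64); check 39² + 64² = 1521 + 4096 = 5617 ✓.
  Scale by k = 3: (3·39, 3·64) = (117, 192).
Step 4: Order so x ≤ y and verify: 117² + 192² = 13689 + 36864 = 50553 = n. ✓

n = 50553 = 117² + 192² (one valid representation with x ≤ y).


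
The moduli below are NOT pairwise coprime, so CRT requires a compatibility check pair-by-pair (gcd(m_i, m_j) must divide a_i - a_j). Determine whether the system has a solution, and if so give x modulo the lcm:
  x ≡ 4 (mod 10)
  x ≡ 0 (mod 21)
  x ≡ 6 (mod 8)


Moduli 10, 21, 8 are not pairwise coprime, so CRT works modulo lcm(m_i) when all pairwise compatibility conditions hold.
Pairwise compatibility: gcd(m_i, m_j) must divide a_i - a_j for every pair.
Merge one congruence at a time:
  Start: x ≡ 4 (mod 10).
  Combine with x ≡ 0 (mod 21): gcd(10, 21) = 1; 0 - 4 = -4, which IS divisible by 1, so compatible.
    Write x = 4 + 10·t and substitute into x ≡ 0 (mod 21): 10·t ≡ 0 − 4 = -4 (mod 21).
    Reduce coefficients mod 21: 10·t ≡ 17 (mod 21).
    The inverse of 10 mod 21 is 19 (since 10·19 = 190 = 9·21 + 1), so t ≡ 19·17 = 323 ≡ 8 (mod 21).
    Then x = 4 + 10·8 = 84, valid modulo lcm(10, 21) = 210: x ≡ 84 (mod 210).
  Combine with x ≡ 6 (mod 8): gcd(210, 8) = 2; 6 - 84 = -78, which IS divisible by 2, so compatible.
    Write x = 84 + 210·t and substitute into x ≡ 6 (mod 8): 210·t ≡ 6 − 84 = -78 (mod 8).
    Divide the congruence (and modulus) by g = 2: 105·t ≡ -39 (mod 4).
    Reduce coefficients mod 4: 1·t ≡ 1 (mod 4).
    So t ≡ 1 (mod 4).
    Then x = 84 + 210·1 = 294, valid modulo lcm(210, 8) = 840: x ≡ 294 (mod 840).
Verify: 294 mod 10 = 4, 294 mod 21 = 0, 294 mod 8 = 6.

x ≡ 294 (mod 840).


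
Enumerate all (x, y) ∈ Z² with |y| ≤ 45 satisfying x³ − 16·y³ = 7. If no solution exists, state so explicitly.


The equation is x³ - 16y³ = 7. For fixed y, x³ = 16·y³ + 7, so a solution requires the RHS to be a perfect cube.
Strategy: iterate y from -45 to 45, compute RHS = 16·y³ + 7, and check whether it is a (positive or negative) perfect cube.
Check small values of y:
  y = 0: RHS = 7 is not a perfect cube.
  y = 1: RHS = 23 is not a perfect cube.
  y = -1: RHS = -9 is not a perfect cube.
  y = 2: RHS = 135 is not a perfect cube.
  y = -2: RHS = -121 is not a perfect cube.
  y = 3: RHS = 439 is not a perfect cube.
  y = -3: RHS = -425 is not a perfect cube.
Continuing the search up to |y| = 45 finds no solutions either.
No (x, y) in the scanned range satisfies the equation.

No integer solutions with |y| ≤ 45.


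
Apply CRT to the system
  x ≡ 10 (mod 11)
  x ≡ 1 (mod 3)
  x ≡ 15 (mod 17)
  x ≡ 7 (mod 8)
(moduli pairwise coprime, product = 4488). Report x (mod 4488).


Product of moduli M = 11 · 3 · 17 · 8 = 4488.
Merge one congruence at a time:
  Start: x ≡ 10 (mod 11).
  Combine with x ≡ 1 (mod 3); new modulus lcm = 33.
    Write x = 10 + 11·t and substitute into x ≡ 1 (mod 3): 11·t ≡ 1 − 10 = -9 (mod 3).
    Reduce coefficients mod 3: 2·t ≡ 0 (mod 3).
    The inverse of 2 mod 3 is 2 (since 2·2 = 4 = 1·3 + 1), so t ≡ 2·0 = 0 ≡ 0 (mod 3).
    Then x = 10 + 11·0 = 10, valid modulo lcm(11, 3) = 33: x ≡ 10 (mod 33).
  Combine with x ≡ 15 (mod 17); new modulus lcm = 561.
    Write x = 10 + 33·t and substitute into x ≡ 15 (mod 17): 33·t ≡ 15 − 10 = 5 (mod 17).
    Reduce coefficients mod 17: 16·t ≡ 5 (mod 17).
    The inverse of 16 mod 17 is 16 (since 16·16 = 256 = 15·17 + 1), so t ≡ 16·5 = 80 ≡ 12 (mod 17).
    Then x = 10 + 33·12 = 406, valid modulo lcm(33, 17) = 561: x ≡ 406 (mod 561).
  Combine with x ≡ 7 (mod 8); new modulus lcm = 4488.
    Write x = 406 + 561·t and substitute into x ≡ 7 (mod 8): 561·t ≡ 7 − 406 = -399 (mod 8).
    Reduce coefficients mod 8: 1·t ≡ 1 (mod 8).
    So t ≡ 1 (mod 8).
    Then x = 406 + 561·1 = 967, valid modulo lcm(561, 8) = 4488: x ≡ 967 (mod 4488).
Verify against each original: 967 mod 11 = 10, 967 mod 3 = 1, 967 mod 17 = 15, 967 mod 8 = 7.

x ≡ 967 (mod 4488).


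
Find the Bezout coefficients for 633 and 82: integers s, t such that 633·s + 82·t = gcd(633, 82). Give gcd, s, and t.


Euclidean algorithm on (633, 82) — divide until remainder is 0:
  633 = 7 · 82 + 59
  82 = 1 · 59 + 23
  59 = 2 · 23 + 13
  23 = 1 · 13 + 10
  13 = 1 · 10 + 3
  10 = 3 · 3 + 1
  3 = 3 · 1 + 0
gcd(633, 82) = 1.
Track Bezout coefficients alongside the remainders: start with r₀ = 633 = a·1 + b·0 (s = 1, t = 0) and r₁ = 82 = a·0 + b·1 (s = 0, t = 1); each new remainder r_{k+1} = r_{k-1} − q_k·r_k inherits s_{k+1} = s_{k-1} − q_k·s_k, t_{k+1} = t_{k-1} − q_k·t_k, so r_k = a·s_k + b·t_k at every step:
  q = 7: r = 59, s = 1 − 7·0 = 1, t = 0 − 7·1 = -7  (check: 633·1 + 82·(-7) = 59)
  q = 1: r = 23, s = 0 − 1·1 = -1, t = 1 − 1·(-7) = 8  (check: 633·(-1) + 82·8 = 23)
  q = 2: r = 13, s = 1 − 2·(-1) = 3, t = -7 − 2·8 = -23  (check: 633·3 + 82·(-23) = 13)
  q = 1: r = 10, s = -1 − 1·3 = -4, t = 8 − 1·(-23) = 31  (check: 633·(-4) + 82·31 = 10)
  q = 1: r = 3, s = 3 − 1·(-4) = 7, t = -23 − 1·31 = -54  (check: 633·7 + 82·(-54) = 3)
  q = 3: r = 1, s = -4 − 3·7 = -25, t = 31 − 3·(-54) = 193  (check: 633·(-25) + 82·193 = 1)
The row with r = 1 (the gcd) gives the Bezout coefficients s = -25, t = 193.
Result: 633 · (-25) + 82 · (193) = 1.

gcd(633, 82) = 1; s = -25, t = 193 (check: 633·(-25) + 82·193 = 1).


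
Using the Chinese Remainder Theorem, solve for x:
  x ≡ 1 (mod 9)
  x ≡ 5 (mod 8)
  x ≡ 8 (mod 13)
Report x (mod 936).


Moduli 9, 8, 13 are pairwise coprime; by CRT there is a unique solution modulo M = 9 · 8 · 13 = 936.
Solve pairwise, accumulating the modulus:
  Start with x ≡ 1 (mod 9).
  Combine with x ≡ 5 (mod 8): since gcd(9, 8) = 1, we get a unique residue mod 72.
    Write x = 1 + 9·t and substitute into x ≡ 5 (mod 8): 9·t ≡ 5 − 1 = 4 (mod 8).
    Reduce coefficients mod 8: 1·t ≡ 4 (mod 8).
    So t ≡ 4 (mod 8).
    Then x = 1 + 9·4 = 37, valid modulo lcm(9, 8) = 72: x ≡ 37 (mod 72).
  Combine with x ≡ 8 (mod 13): since gcd(72, 13) = 1, we get a unique residue mod 936.
    Write x = 37 + 72·t and substitute into x ≡ 8 (mod 13): 72·t ≡ 8 − 37 = -29 (mod 13).
    Reduce coefficients mod 13: 7·t ≡ 10 (mod 13).
    The inverse of 7 mod 13 is 2 (since 7·2 = 14 = 1·13 + 1), so t ≡ 2·10 = 20 ≡ 7 (mod 13).
    Then x = 37 + 72·7 = 541, valid modulo lcm(72, 13) = 936: x ≡ 541 (mod 936).
Verify: 541 mod 9 = 1 ✓, 541 mod 8 = 5 ✓, 541 mod 13 = 8 ✓.

x ≡ 541 (mod 936).


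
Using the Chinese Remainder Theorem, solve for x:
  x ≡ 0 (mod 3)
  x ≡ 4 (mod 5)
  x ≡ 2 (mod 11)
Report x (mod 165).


Moduli 3, 5, 11 are pairwise coprime; by CRT there is a unique solution modulo M = 3 · 5 · 11 = 165.
Solve pairwise, accumulating the modulus:
  Start with x ≡ 0 (mod 3).
  Combine with x ≡ 4 (mod 5): since gcd(3, 5) = 1, we get a unique residue mod 15.
    Write x = 0 + 3·t and substitute into x ≡ 4 (mod 5): 3·t ≡ 4 − 0 = 4 (mod 5).
    The inverse of 3 mod 5 is 2 (since 3·2 = 6 = 1·5 + 1), so t ≡ 2·4 = 8 ≡ 3 (mod 5).
    Then x = 0 + 3·3 = 9, valid modulo lcm(3, 5) = 15: x ≡ 9 (mod 15).
  Combine with x ≡ 2 (mod 11): since gcd(15, 11) = 1, we get a unique residue mod 165.
    Write x = 9 + 15·t and substitute into x ≡ 2 (mod 11): 15·t ≡ 2 − 9 = -7 (mod 11).
    Reduce coefficients mod 11: 4·t ≡ 4 (mod 11).
    The inverse of 4 mod 11 is 3 (since 4·3 = 12 = 1·11 + 1), so t ≡ 3·4 = 12 ≡ 1 (mod 11).
    Then x = 9 + 15·1 = 24, valid modulo lcm(15, 11) = 165: x ≡ 24 (mod 165).
Verify: 24 mod 3 = 0 ✓, 24 mod 5 = 4 ✓, 24 mod 11 = 2 ✓.

x ≡ 24 (mod 165).


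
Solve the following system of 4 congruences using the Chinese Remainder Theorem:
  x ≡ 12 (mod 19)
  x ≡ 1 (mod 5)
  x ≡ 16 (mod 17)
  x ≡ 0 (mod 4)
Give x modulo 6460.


Product of moduli M = 19 · 5 · 17 · 4 = 6460.
Merge one congruence at a time:
  Start: x ≡ 12 (mod 19).
  Combine with x ≡ 1 (mod 5); new modulus lcm = 95.
    Write x = 12 + 19·t and substitute into x ≡ 1 (mod 5): 19·t ≡ 1 − 12 = -11 (mod 5).
    Reduce coefficients mod 5: 4·t ≡ 4 (mod 5).
    The inverse of 4 mod 5 is 4 (since 4·4 = 16 = 3·5 + 1), so t ≡ 4·4 = 16 ≡ 1 (mod 5).
    Then x = 12 + 19·1 = 31, valid modulo lcm(19, 5) = 95: x ≡ 31 (mod 95).
  Combine with x ≡ 16 (mod 17); new modulus lcm = 1615.
    Write x = 31 + 95·t and substitute into x ≡ 16 (mod 17): 95·t ≡ 16 − 31 = -15 (mod 17).
    Reduce coefficients mod 17: 10·t ≡ 2 (mod 17).
    The inverse of 10 mod 17 is 12 (since 10·12 = 120 = 7·17 + 1), so t ≡ 12·2 = 24 ≡ 7 (mod 17).
    Then x = 31 + 95·7 = 696, valid modulo lcm(95, 17) = 1615: x ≡ 696 (mod 1615).
  Combine with x ≡ 0 (mod 4); new modulus lcm = 6460.
    Write x = 696 + 1615·t and substitute into x ≡ 0 (mod 4): 1615·t ≡ 0 − 696 = -696 (mod 4).
    Reduce coefficients mod 4: 3·t ≡ 0 (mod 4).
    The inverse of 3 mod 4 is 3 (since 3·3 = 9 = 2·4 + 1), so t ≡ 3·0 = 0 ≡ 0 (mod 4).
    Then x = 696 + 1615·0 = 696, valid modulo lcm(1615, 4) = 6460: x ≡ 696 (mod 6460).
Verify against each original: 696 mod 19 = 12, 696 mod 5 = 1, 696 mod 17 = 16, 696 mod 4 = 0.

x ≡ 696 (mod 6460).


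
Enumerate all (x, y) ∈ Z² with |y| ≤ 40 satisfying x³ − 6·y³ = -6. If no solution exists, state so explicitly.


The equation is x³ - 6y³ = -6. For fixed y, x³ = 6·y³ − 6, so a solution requires the RHS to be a perfect cube.
Strategy: iterate y from -40 to 40, compute RHS = 6·y³ − 6, and check whether it is a (positive or negative) perfect cube.
Check small values of y:
  y = 0: RHS = -6 is not a perfect cube.
  y = 1: RHS = 0 = (0)³ ⇒ x = 0 works.
  y = -1: RHS = -12 is not a perfect cube.
  y = 2: RHS = 42 is not a perfect cube.
  y = -2: RHS = -54 is not a perfect cube.
  y = 3: RHS = 156 is not a perfect cube.
  y = -3: RHS = -168 is not a perfect cube.
Continuing the search up to |y| = 40 finds no further solutions beyond those listed.
Collected solutions: (0, 1).

Solutions (with |y| ≤ 40): (0, 1).


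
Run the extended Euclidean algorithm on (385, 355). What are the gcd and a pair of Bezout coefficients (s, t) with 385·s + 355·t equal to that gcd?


Euclidean algorithm on (385, 355) — divide until remainder is 0:
  385 = 1 · 355 + 30
  355 = 11 · 30 + 25
  30 = 1 · 25 + 5
  25 = 5 · 5 + 0
gcd(385, 355) = 5.
Track Bezout coefficients alongside the remainders: start with r₀ = 385 = a·1 + b·0 (s = 1, t = 0) and r₁ = 355 = a·0 + b·1 (s = 0, t = 1); each new remainder r_{k+1} = r_{k-1} − q_k·r_k inherits s_{k+1} = s_{k-1} − q_k·s_k, t_{k+1} = t_{k-1} − q_k·t_k, so r_k = a·s_k + b·t_k at every step:
  q = 1: r = 30, s = 1 − 1·0 = 1, t = 0 − 1·1 = -1  (check: 385·1 + 355·(-1) = 30)
  q = 11: r = 25, s = 0 − 11·1 = -11, t = 1 − 11·(-1) = 12  (check: 385·(-11) + 355·12 = 25)
  q = 1: r = 5, s = 1 − 1·(-11) = 12, t = -1 − 1·12 = -13  (check: 385·12 + 355·(-13) = 5)
The row with r = 5 (the gcd) gives the Bezout coefficients s = 12, t = -13.
Result: 385 · (12) + 355 · (-13) = 5.

gcd(385, 355) = 5; s = 12, t = -13 (check: 385·12 + 355·(-13) = 5).


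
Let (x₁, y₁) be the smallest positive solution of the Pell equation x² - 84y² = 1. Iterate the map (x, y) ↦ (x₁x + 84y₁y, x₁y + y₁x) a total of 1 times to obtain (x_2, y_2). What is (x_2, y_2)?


Step 1: Find the fundamental solution (x₁, y₁) of x² - 84y² = 1.
  Expand √84 as a continued fraction. a₀ = ⌊√84⌋ = 9; iterate m_{k+1} = d_k·a_k − m_k, d_{k+1} = (84 − m_{k+1}²)/d_k, a_{k+1} = ⌊(a₀ + m_{k+1})/d_{k+1}⌋ (starting m₀ = 0, d₀ = 1), with convergents p_k = a_k·p_{k-1} + p_{k-2}, q_k = a_k·q_{k-1} + q_{k-2} (p₋₁ = 1, q₋₁ = 0):
  k = 0: a₀ = 9; p₀/q₀ = 9/1; p₀² − 84·q₀² = 81 − 84 = -3.
  k = 1: m = 9, d = 3, a = ⌊(9 + 9)/3⌋ = 6; p/q = (6·9 + 1)/(6·1 + 0) = 55/6; p² − 84·q² = 3025 − 3024 = 1.
  The first convergent with p² − 84·q² = 1 gives the fundamental solution (x₁, y₁) = (55, 6).
Step 2: Apply the recurrence (x_{n+1}, y_{n+1}) = (x₁x_n + 84y₁y_n, x₁y_n + y₁x_n) repeatedly.
  From (x_1, y_1) = (55, 6): x_2 = 55·55 + 84·6·6 = 6049; y_2 = 55·6 + 6·55 = 660.
Step 3: Verify x_2² - 84·y_2² = 36590401 - 36590400 = 1 (should be 1). ✓

(x_1, y_1) = (55, 6); (x_2, y_2) = (6049, 660).


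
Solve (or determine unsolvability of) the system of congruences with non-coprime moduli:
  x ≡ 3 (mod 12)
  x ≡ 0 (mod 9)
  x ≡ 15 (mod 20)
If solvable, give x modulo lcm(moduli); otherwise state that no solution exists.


Moduli 12, 9, 20 are not pairwise coprime, so CRT works modulo lcm(m_i) when all pairwise compatibility conditions hold.
Pairwise compatibility: gcd(m_i, m_j) must divide a_i - a_j for every pair.
Merge one congruence at a time:
  Start: x ≡ 3 (mod 12).
  Combine with x ≡ 0 (mod 9): gcd(12, 9) = 3; 0 - 3 = -3, which IS divisible by 3, so compatible.
    Write x = 3 + 12·t and substitute into x ≡ 0 (mod 9): 12·t ≡ 0 − 3 = -3 (mod 9).
    Divide the congruence (and modulus) by g = 3: 4·t ≡ -1 (mod 3).
    Reduce coefficients mod 3: 1·t ≡ 2 (mod 3).
    So t ≡ 2 (mod 3).
    Then x = 3 + 12·2 = 27, valid modulo lcm(12, 9) = 36: x ≡ 27 (mod 36).
  Combine with x ≡ 15 (mod 20): gcd(36, 20) = 4; 15 - 27 = -12, which IS divisible by 4, so compatible.
    Write x = 27 + 36·t and substitute into x ≡ 15 (mod 20): 36·t ≡ 15 − 27 = -12 (mod 20).
    Divide the congruence (and modulus) by g = 4: 9·t ≡ -3 (mod 5).
    Reduce coefficients mod 5: 4·t ≡ 2 (mod 5).
    The inverse of 4 mod 5 is 4 (since 4·4 = 16 = 3·5 + 1), so t ≡ 4·2 = 8 ≡ 3 (mod 5).
    Then x = 27 + 36·3 = 135, valid modulo lcm(36, 20) = 180: x ≡ 135 (mod 180).
Verify: 135 mod 12 = 3, 135 mod 9 = 0, 135 mod 20 = 15.

x ≡ 135 (mod 180).


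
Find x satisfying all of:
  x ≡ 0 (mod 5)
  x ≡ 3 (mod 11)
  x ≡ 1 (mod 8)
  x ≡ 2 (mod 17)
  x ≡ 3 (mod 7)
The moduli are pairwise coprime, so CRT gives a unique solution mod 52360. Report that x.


Product of moduli M = 5 · 11 · 8 · 17 · 7 = 52360.
Merge one congruence at a time:
  Start: x ≡ 0 (mod 5).
  Combine with x ≡ 3 (mod 11); new modulus lcm = 55.
    Write x = 0 + 5·t and substitute into x ≡ 3 (mod 11): 5·t ≡ 3 − 0 = 3 (mod 11).
    The inverse of 5 mod 11 is 9 (since 5·9 = 45 = 4·11 + 1), so t ≡ 9·3 = 27 ≡ 5 (mod 11).
    Then x = 0 + 5·5 = 25, valid modulo lcm(5, 11) = 55: x ≡ 25 (mod 55).
  Combine with x ≡ 1 (mod 8); new modulus lcm = 440.
    Write x = 25 + 55·t and substitute into x ≡ 1 (mod 8): 55·t ≡ 1 − 25 = -24 (mod 8).
    Reduce coefficients mod 8: 7·t ≡ 0 (mod 8).
    The inverse of 7 mod 8 is 7 (since 7·7 = 49 = 6·8 + 1), so t ≡ 7·0 = 0 ≡ 0 (mod 8).
    Then x = 25 + 55·0 = 25, valid modulo lcm(55, 8) = 440: x ≡ 25 (mod 440).
  Combine with x ≡ 2 (mod 17); new modulus lcm = 7480.
    Write x = 25 + 440·t and substitute into x ≡ 2 (mod 17): 440·t ≡ 2 − 25 = -23 (mod 17).
    Reduce coefficients mod 17: 15·t ≡ 11 (mod 17).
    The inverse of 15 mod 17 is 8 (since 15·8 = 120 = 7·17 + 1), so t ≡ 8·11 = 88 ≡ 3 (mod 17).
    Then x = 25 + 440·3 = 1345, valid modulo lcm(440, 17) = 7480: x ≡ 1345 (mod 7480).
  Combine with x ≡ 3 (mod 7); new modulus lcm = 52360.
    Write x = 1345 + 7480·t and substitute into x ≡ 3 (mod 7): 7480·t ≡ 3 − 1345 = -1342 (mod 7).
    Reduce coefficients mod 7: 4·t ≡ 2 (mod 7).
    The inverse of 4 mod 7 is 2 (since 4·2 = 8 = 1·7 + 1), so t ≡ 2·2 = 4 ≡ 4 (mod 7).
    Then x = 1345 + 7480·4 = 31265, valid modulo lcm(7480, 7) = 52360: x ≡ 31265 (mod 52360).
Verify against each original: 31265 mod 5 = 0, 31265 mod 11 = 3, 31265 mod 8 = 1, 31265 mod 17 = 2, 31265 mod 7 = 3.

x ≡ 31265 (mod 52360).


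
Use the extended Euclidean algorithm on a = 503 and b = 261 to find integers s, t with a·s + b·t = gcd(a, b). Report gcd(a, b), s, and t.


Euclidean algorithm on (503, 261) — divide until remainder is 0:
  503 = 1 · 261 + 242
  261 = 1 · 242 + 19
  242 = 12 · 19 + 14
  19 = 1 · 14 + 5
  14 = 2 · 5 + 4
  5 = 1 · 4 + 1
  4 = 4 · 1 + 0
gcd(503, 261) = 1.
Track Bezout coefficients alongside the remainders: start with r₀ = 503 = a·1 + b·0 (s = 1, t = 0) and r₁ = 261 = a·0 + b·1 (s = 0, t = 1); each new remainder r_{k+1} = r_{k-1} − q_k·r_k inherits s_{k+1} = s_{k-1} − q_k·s_k, t_{k+1} = t_{k-1} − q_k·t_k, so r_k = a·s_k + b·t_k at every step:
  q = 1: r = 242, s = 1 − 1·0 = 1, t = 0 − 1·1 = -1  (check: 503·1 + 261·(-1) = 242)
  q = 1: r = 19, s = 0 − 1·1 = -1, t = 1 − 1·(-1) = 2  (check: 503·(-1) + 261·2 = 19)
  q = 12: r = 14, s = 1 − 12·(-1) = 13, t = -1 − 12·2 = -25  (check: 503·13 + 261·(-25) = 14)
  q = 1: r = 5, s = -1 − 1·13 = -14, t = 2 − 1·(-25) = 27  (check: 503·(-14) + 261·27 = 5)
  q = 2: r = 4, s = 13 − 2·(-14) = 41, t = -25 − 2·27 = -79  (check: 503·41 + 261·(-79) = 4)
  q = 1: r = 1, s = -14 − 1·41 = -55, t = 27 − 1·(-79) = 106  (check: 503·(-55) + 261·106 = 1)
The row with r = 1 (the gcd) gives the Bezout coefficients s = -55, t = 106.
Result: 503 · (-55) + 261 · (106) = 1.

gcd(503, 261) = 1; s = -55, t = 106 (check: 503·(-55) + 261·106 = 1).


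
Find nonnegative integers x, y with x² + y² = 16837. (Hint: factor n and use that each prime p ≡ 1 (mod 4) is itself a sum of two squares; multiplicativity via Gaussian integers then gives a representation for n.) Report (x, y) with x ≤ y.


Step 1: Factor n = 16837 = 113 · 149.
Step 2: Check the mod-4 condition on each prime factor: 113 ≡ 1 (mod 4), exponent 1; 149 ≡ 1 (mod 4), exponent 1.
All primes ≡ 3 (mod 4) appear to even exponent (or don't appear), so by the two-squares theorem n IS expressible as a sum of two squares.
Step 3: Build a representation. Here n = 113 · 149 is a product of primes ≡ 1 (mod 4). Each prime p ≡ 1 (mod 4) is itself a sum of two squares; find a² by testing p − a² for a perfect square:
  113: 113 − 1² = 112, 113 − 2² = 109, 113 − 3² = 104, 113 − 4² = 97, 113 − 5² = 88, 113 − 6² = 77, 113 − 7² = 64 = 8² ⇒ 113 = 7² + 8².
  149: 149 − 1² = 148, 149 − 2² = 145, 149 − 3² = 140, 149 − 4² = 133, 149 − 5² = 124, 149 − 6² = 113, 149 − 7² = 100 = 10² ⇒ 149 = 7² + 10².
  Combine using the Brahmagupta–Fibonacci identity (a² + b²)(c² + d²) = (ac − bd)² + (ad + bc)² = (ac + bd)² + (ad − bc)²:
  113 · 149 = 16837: from (7² + 8²)(7² + 10²), take (7·7 − 8·10, 7·10 + 8·7) = (49 − 80, 70 + 56) = (-31, 126); dropping signs (only squares matter) gives (31, 126); check 31² + 126² = 961 + 15876 = 16837 ✓.
Step 4: Order so x ≤ y and verify: 31² + 126² = 961 + 15876 = 16837 = n. ✓

n = 16837 = 31² + 126² (one valid representation with x ≤ y).


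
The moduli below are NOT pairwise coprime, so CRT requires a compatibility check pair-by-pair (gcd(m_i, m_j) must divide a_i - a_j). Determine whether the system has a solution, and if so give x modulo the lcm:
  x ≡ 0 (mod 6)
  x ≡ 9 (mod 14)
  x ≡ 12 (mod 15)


Moduli 6, 14, 15 are not pairwise coprime, so CRT works modulo lcm(m_i) when all pairwise compatibility conditions hold.
Pairwise compatibility: gcd(m_i, m_j) must divide a_i - a_j for every pair.
Merge one congruence at a time:
  Start: x ≡ 0 (mod 6).
  Combine with x ≡ 9 (mod 14): gcd(6, 14) = 2, and 9 - 0 = 9 is NOT divisible by 2.
    ⇒ system is inconsistent (no integer solution).

No solution (the system is inconsistent).


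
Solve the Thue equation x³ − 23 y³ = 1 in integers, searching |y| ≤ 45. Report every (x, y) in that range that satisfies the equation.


The equation is x³ - 23y³ = 1. For fixed y, x³ = 23·y³ + 1, so a solution requires the RHS to be a perfect cube.
Strategy: iterate y from -45 to 45, compute RHS = 23·y³ + 1, and check whether it is a (positive or negative) perfect cube.
Check small values of y:
  y = 0: RHS = 1 = (1)³ ⇒ x = 1 works.
  y = 1: RHS = 24 is not a perfect cube.
  y = -1: RHS = -22 is not a perfect cube.
  y = 2: RHS = 185 is not a perfect cube.
  y = -2: RHS = -183 is not a perfect cube.
  y = 3: RHS = 622 is not a perfect cube.
  y = -3: RHS = -620 is not a perfect cube.
Continuing the search up to |y| = 45 finds no further solutions beyond those listed.
Collected solutions: (1, 0).

Solutions (with |y| ≤ 45): (1, 0).


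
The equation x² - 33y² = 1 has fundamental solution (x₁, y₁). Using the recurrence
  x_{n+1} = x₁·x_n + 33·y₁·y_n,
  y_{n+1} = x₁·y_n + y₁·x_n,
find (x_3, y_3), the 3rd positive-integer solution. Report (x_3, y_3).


Step 1: Find the fundamental solution (x₁, y₁) of x² - 33y² = 1.
  Expand √33 as a continued fraction. a₀ = ⌊√33⌋ = 5; iterate m_{k+1} = d_k·a_k − m_k, d_{k+1} = (33 − m_{k+1}²)/d_k, a_{k+1} = ⌊(a₀ + m_{k+1})/d_{k+1}⌋ (starting m₀ = 0, d₀ = 1), with convergents p_k = a_k·p_{k-1} + p_{k-2}, q_k = a_k·q_{k-1} + q_{k-2} (p₋₁ = 1, q₋₁ = 0):
  k = 0: a₀ = 5; p₀/q₀ = 5/1; p₀² − 33·q₀² = 25 − 33 = -8.
  k = 1: m = 5, d = 8, a = ⌊(5 + 5)/8⌋ = 1; p/q = (1·5 + 1)/(1·1 + 0) = 6/1; p² − 33·q² = 36 − 33 = 3.
  k = 2: m = 3, d = 3, a = ⌊(5 + 3)/3⌋ = 2; p/q = (2·6 + 5)/(2·1 + 1) = 17/3; p² − 33·q² = 289 − 297 = -8.
  k = 3: m = 3, d = 8, a = ⌊(5 + 3)/8⌋ = 1; p/q = (1·17 + 6)/(1·3 + 1) = 23/4; p² − 33·q² = 529 − 528 = 1.
  The first convergent with p² − 33·q² = 1 gives the fundamental solution (x₁, y₁) = (23, 4).
Step 2: Apply the recurrence (x_{n+1}, y_{n+1}) = (x₁x_n + 33y₁y_n, x₁y_n + y₁x_n) repeatedly.
  From (x_1, y_1) = (23, 4): x_2 = 23·23 + 33·4·4 = 1057; y_2 = 23·4 + 4·23 = 184.
  From (x_2, y_2) = (1057, 184): x_3 = 23·1057 + 33·4·184 = 48599; y_3 = 23·184 + 4·1057 = 8460.
Step 3: Verify x_3² - 33·y_3² = 2361862801 - 2361862800 = 1 (should be 1). ✓

(x_1, y_1) = (23, 4); (x_3, y_3) = (48599, 8460).


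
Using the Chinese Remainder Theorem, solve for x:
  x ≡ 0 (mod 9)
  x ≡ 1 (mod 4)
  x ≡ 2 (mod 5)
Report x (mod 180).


Moduli 9, 4, 5 are pairwise coprime; by CRT there is a unique solution modulo M = 9 · 4 · 5 = 180.
Solve pairwise, accumulating the modulus:
  Start with x ≡ 0 (mod 9).
  Combine with x ≡ 1 (mod 4): since gcd(9, 4) = 1, we get a unique residue mod 36.
    Write x = 0 + 9·t and substitute into x ≡ 1 (mod 4): 9·t ≡ 1 − 0 = 1 (mod 4).
    Reduce coefficients mod 4: 1·t ≡ 1 (mod 4).
    So t ≡ 1 (mod 4).
    Then x = 0 + 9·1 = 9, valid modulo lcm(9, 4) = 36: x ≡ 9 (mod 36).
  Combine with x ≡ 2 (mod 5): since gcd(36, 5) = 1, we get a unique residue mod 180.
    Write x = 9 + 36·t and substitute into x ≡ 2 (mod 5): 36·t ≡ 2 − 9 = -7 (mod 5).
    Reduce coefficients mod 5: 1·t ≡ 3 (mod 5).
    So t ≡ 3 (mod 5).
    Then x = 9 + 36·3 = 117, valid modulo lcm(36, 5) = 180: x ≡ 117 (mod 180).
Verify: 117 mod 9 = 0 ✓, 117 mod 4 = 1 ✓, 117 mod 5 = 2 ✓.

x ≡ 117 (mod 180).


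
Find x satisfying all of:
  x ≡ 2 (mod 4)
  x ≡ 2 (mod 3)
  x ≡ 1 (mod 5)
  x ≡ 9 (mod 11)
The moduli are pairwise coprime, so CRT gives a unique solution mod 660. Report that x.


Product of moduli M = 4 · 3 · 5 · 11 = 660.
Merge one congruence at a time:
  Start: x ≡ 2 (mod 4).
  Combine with x ≡ 2 (mod 3); new modulus lcm = 12.
    Write x = 2 + 4·t and substitute into x ≡ 2 (mod 3): 4·t ≡ 2 − 2 = 0 (mod 3).
    Reduce coefficients mod 3: 1·t ≡ 0 (mod 3).
    So t ≡ 0 (mod 3).
    Then x = 2 + 4·0 = 2, valid modulo lcm(4, 3) = 12: x ≡ 2 (mod 12).
  Combine with x ≡ 1 (mod 5); new modulus lcm = 60.
    Write x = 2 + 12·t and substitute into x ≡ 1 (mod 5): 12·t ≡ 1 − 2 = -1 (mod 5).
    Reduce coefficients mod 5: 2·t ≡ 4 (mod 5).
    The inverse of 2 mod 5 is 3 (since 2·3 = 6 = 1·5 + 1), so t ≡ 3·4 = 12 ≡ 2 (mod 5).
    Then x = 2 + 12·2 = 26, valid modulo lcm(12, 5) = 60: x ≡ 26 (mod 60).
  Combine with x ≡ 9 (mod 11); new modulus lcm = 660.
    Write x = 26 + 60·t and substitute into x ≡ 9 (mod 11): 60·t ≡ 9 − 26 = -17 (mod 11).
    Reduce coefficients mod 11: 5·t ≡ 5 (mod 11).
    The inverse of 5 mod 11 is 9 (since 5·9 = 45 = 4·11 + 1), so t ≡ 9·5 = 45 ≡ 1 (mod 11).
    Then x = 26 + 60·1 = 86, valid modulo lcm(60, 11) = 660: x ≡ 86 (mod 660).
Verify against each original: 86 mod 4 = 2, 86 mod 3 = 2, 86 mod 5 = 1, 86 mod 11 = 9.

x ≡ 86 (mod 660).


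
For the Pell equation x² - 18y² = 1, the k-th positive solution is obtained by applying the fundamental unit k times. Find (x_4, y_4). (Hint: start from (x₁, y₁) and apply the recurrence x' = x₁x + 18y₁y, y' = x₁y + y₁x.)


Step 1: Find the fundamental solution (x₁, y₁) of x² - 18y² = 1.
  Expand √18 as a continued fraction. a₀ = ⌊√18⌋ = 4; iterate m_{k+1} = d_k·a_k − m_k, d_{k+1} = (18 − m_{k+1}²)/d_k, a_{k+1} = ⌊(a₀ + m_{k+1})/d_{k+1}⌋ (starting m₀ = 0, d₀ = 1), with convergents p_k = a_k·p_{k-1} + p_{k-2}, q_k = a_k·q_{k-1} + q_{k-2} (p₋₁ = 1, q₋₁ = 0):
  k = 0: a₀ = 4; p₀/q₀ = 4/1; p₀² − 18·q₀² = 16 − 18 = -2.
  k = 1: m = 4, d = 2, a = ⌊(4 + 4)/2⌋ = 4; p/q = (4·4 + 1)/(4·1 + 0) = 17/4; p² − 18·q² = 289 − 288 = 1.
  The first convergent with p² − 18·q² = 1 gives the fundamental solution (x₁, y₁) = (17, 4).
Step 2: Apply the recurrence (x_{n+1}, y_{n+1}) = (x₁x_n + 18y₁y_n, x₁y_n + y₁x_n) repeatedly.
  From (x_1, y_1) = (17, 4): x_2 = 17·17 + 18·4·4 = 577; y_2 = 17·4 + 4·17 = 136.
  From (x_2, y_2) = (577, 136): x_3 = 17·577 + 18·4·136 = 19601; y_3 = 17·136 + 4·577 = 4620.
  From (x_3, y_3) = (19601, 4620): x_4 = 17·19601 + 18·4·4620 = 665857; y_4 = 17·4620 + 4·19601 = 156944.
Step 3: Verify x_4² - 18·y_4² = 443365544449 - 443365544448 = 1 (should be 1). ✓

(x_1, y_1) = (17, 4); (x_4, y_4) = (665857, 156944).


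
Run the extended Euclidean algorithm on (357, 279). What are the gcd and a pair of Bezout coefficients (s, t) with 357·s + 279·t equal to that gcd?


Euclidean algorithm on (357, 279) — divide until remainder is 0:
  357 = 1 · 279 + 78
  279 = 3 · 78 + 45
  78 = 1 · 45 + 33
  45 = 1 · 33 + 12
  33 = 2 · 12 + 9
  12 = 1 · 9 + 3
  9 = 3 · 3 + 0
gcd(357, 279) = 3.
Track Bezout coefficients alongside the remainders: start with r₀ = 357 = a·1 + b·0 (s = 1, t = 0) and r₁ = 279 = a·0 + b·1 (s = 0, t = 1); each new remainder r_{k+1} = r_{k-1} − q_k·r_k inherits s_{k+1} = s_{k-1} − q_k·s_k, t_{k+1} = t_{k-1} − q_k·t_k, so r_k = a·s_k + b·t_k at every step:
  q = 1: r = 78, s = 1 − 1·0 = 1, t = 0 − 1·1 = -1  (check: 357·1 + 279·(-1) = 78)
  q = 3: r = 45, s = 0 − 3·1 = -3, t = 1 − 3·(-1) = 4  (check: 357·(-3) + 279·4 = 45)
  q = 1: r = 33, s = 1 − 1·(-3) = 4, t = -1 − 1·4 = -5  (check: 357·4 + 279·(-5) = 33)
  q = 1: r = 12, s = -3 − 1·4 = -7, t = 4 − 1·(-5) = 9  (check: 357·(-7) + 279·9 = 12)
  q = 2: r = 9, s = 4 − 2·(-7) = 18, t = -5 − 2·9 = -23  (check: 357·18 + 279·(-23) = 9)
  q = 1: r = 3, s = -7 − 1·18 = -25, t = 9 − 1·(-23) = 32  (check: 357·(-25) + 279·32 = 3)
The row with r = 3 (the gcd) gives the Bezout coefficients s = -25, t = 32.
Result: 357 · (-25) + 279 · (32) = 3.

gcd(357, 279) = 3; s = -25, t = 32 (check: 357·(-25) + 279·32 = 3).


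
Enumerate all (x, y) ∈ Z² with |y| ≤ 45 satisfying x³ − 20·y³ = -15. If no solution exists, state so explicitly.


The equation is x³ - 20y³ = -15. For fixed y, x³ = 20·y³ − 15, so a solution requires the RHS to be a perfect cube.
Strategy: iterate y from -45 to 45, compute RHS = 20·y³ − 15, and check whether it is a (positive or negative) perfect cube.
Check small values of y:
  y = 0: RHS = -15 is not a perfect cube.
  y = 1: RHS = 5 is not a perfect cube.
  y = -1: RHS = -35 is not a perfect cube.
  y = 2: RHS = 145 is not a perfect cube.
  y = -2: RHS = -175 is not a perfect cube.
  y = 3: RHS = 525 is not a perfect cube.
  y = -3: RHS = -555 is not a perfect cube.
Continuing the search up to |y| = 45 finds no solutions either.
No (x, y) in the scanned range satisfies the equation.

No integer solutions with |y| ≤ 45.


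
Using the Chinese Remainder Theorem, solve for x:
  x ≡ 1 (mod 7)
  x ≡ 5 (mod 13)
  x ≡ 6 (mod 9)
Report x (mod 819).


Moduli 7, 13, 9 are pairwise coprime; by CRT there is a unique solution modulo M = 7 · 13 · 9 = 819.
Solve pairwise, accumulating the modulus:
  Start with x ≡ 1 (mod 7).
  Combine with x ≡ 5 (mod 13): since gcd(7, 13) = 1, we get a unique residue mod 91.
    Write x = 1 + 7·t and substitute into x ≡ 5 (mod 13): 7·t ≡ 5 − 1 = 4 (mod 13).
    The inverse of 7 mod 13 is 2 (since 7·2 = 14 = 1·13 + 1), so t ≡ 2·4 = 8 ≡ 8 (mod 13).
    Then x = 1 + 7·8 = 57, valid modulo lcm(7, 13) = 91: x ≡ 57 (mod 91).
  Combine with x ≡ 6 (mod 9): since gcd(91, 9) = 1, we get a unique residue mod 819.
    Write x = 57 + 91·t and substitute into x ≡ 6 (mod 9): 91·t ≡ 6 − 57 = -51 (mod 9).
    Reduce coefficients mod 9: 1·t ≡ 3 (mod 9).
    So t ≡ 3 (mod 9).
    Then x = 57 + 91·3 = 330, valid modulo lcm(91, 9) = 819: x ≡ 330 (mod 819).
Verify: 330 mod 7 = 1 ✓, 330 mod 13 = 5 ✓, 330 mod 9 = 6 ✓.

x ≡ 330 (mod 819).


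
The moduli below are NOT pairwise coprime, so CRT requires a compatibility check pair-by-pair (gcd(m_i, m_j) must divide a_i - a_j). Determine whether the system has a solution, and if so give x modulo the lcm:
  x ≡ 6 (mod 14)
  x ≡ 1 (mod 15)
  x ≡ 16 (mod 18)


Moduli 14, 15, 18 are not pairwise coprime, so CRT works modulo lcm(m_i) when all pairwise compatibility conditions hold.
Pairwise compatibility: gcd(m_i, m_j) must divide a_i - a_j for every pair.
Merge one congruence at a time:
  Start: x ≡ 6 (mod 14).
  Combine with x ≡ 1 (mod 15): gcd(14, 15) = 1; 1 - 6 = -5, which IS divisible by 1, so compatible.
    Write x = 6 + 14·t and substitute into x ≡ 1 (mod 15): 14·t ≡ 1 − 6 = -5 (mod 15).
    Reduce coefficients mod 15: 14·t ≡ 10 (mod 15).
    The inverse of 14 mod 15 is 14 (since 14·14 = 196 = 13·15 + 1), so t ≡ 14·10 = 140 ≡ 5 (mod 15).
    Then x = 6 + 14·5 = 76, valid modulo lcm(14, 15) = 210: x ≡ 76 (mod 210).
  Combine with x ≡ 16 (mod 18): gcd(210, 18) = 6; 16 - 76 = -60, which IS divisible by 6, so compatible.
    Write x = 76 + 210·t and substitute into x ≡ 16 (mod 18): 210·t ≡ 16 − 76 = -60 (mod 18).
    Divide the congruence (and modulus) by g = 6: 35·t ≡ -10 (mod 3).
    Reduce coefficients mod 3: 2·t ≡ 2 (mod 3).
    The inverse of 2 mod 3 is 2 (since 2·2 = 4 = 1·3 + 1), so t ≡ 2·2 = 4 ≡ 1 (mod 3).
    Then x = 76 + 210·1 = 286, valid modulo lcm(210, 18) = 630: x ≡ 286 (mod 630).
Verify: 286 mod 14 = 6, 286 mod 15 = 1, 286 mod 18 = 16.

x ≡ 286 (mod 630).
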